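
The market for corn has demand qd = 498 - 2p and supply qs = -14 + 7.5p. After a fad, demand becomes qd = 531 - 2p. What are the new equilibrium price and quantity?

Original equilibrium: p* = 1024/19, q* = 7414/19.
New equilibrium: 531 - 2p = -14 + 7.5p, so 545 = 9.5p and p' = 1090/19; q' = 531 − 2(1090/19) = 7909/19.

p' = 1090/19, q' = 7909/19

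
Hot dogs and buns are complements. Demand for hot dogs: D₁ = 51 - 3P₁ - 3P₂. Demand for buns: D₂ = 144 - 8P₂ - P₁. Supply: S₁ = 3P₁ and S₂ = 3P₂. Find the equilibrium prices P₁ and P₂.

Market 1: 51 - 3P₁ - 3P₂ = 3P₁ → 6P₁ + 3P₂ = 51.
Market 2: 11P₂ + P₁ = 144.
Eliminating P₂: 11×(1) − 3×(2) gives 63P₁ = 129, so P₁ = 43/21.
Back-substitute into (2): P₂ = (144 − 1×43/21) / 11 = 271/21.

P₁ = 43/21, P₂ = 271/21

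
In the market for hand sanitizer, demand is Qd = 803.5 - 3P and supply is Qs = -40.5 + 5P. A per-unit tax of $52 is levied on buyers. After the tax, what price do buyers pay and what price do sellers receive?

Buyers pay $138, sellers receive $86

Pre-tax equilibrium: P* = 105.5, Q* = 487.
Tax on buyers shifts demand to Qd = 803.5 − 3(P + 52) = 647.5 - 3P.
647.5 - 3P = -40.5 + 5P gives seller price Ps = 86; buyers pay Pb = 86 + 52 = 138.
New quantity: Q = 803.5 − 3(138) = 389.5.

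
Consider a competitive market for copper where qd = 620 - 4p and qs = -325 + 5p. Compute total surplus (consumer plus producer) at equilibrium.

Total surplus = 9000

Equilibrium: 620 - 4p = -325 + 5p gives p* = 105, q* = 200.
Demand choke price: p = 155; supply starts at p = 65.
CS = ½(155 − 105)(200) = 5000; PS = ½(105 − 65)(200) = 4000.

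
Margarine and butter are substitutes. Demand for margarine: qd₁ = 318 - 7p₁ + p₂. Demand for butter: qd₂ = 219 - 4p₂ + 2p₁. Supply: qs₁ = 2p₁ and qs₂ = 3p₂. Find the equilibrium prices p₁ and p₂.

p₁ = 2445/61, p₂ = 2607/61

Market 1: 318 - 7p₁ + p₂ = 2p₁ → 9p₁ - p₂ = 318.
Market 2: 7p₂ - 2p₁ = 219.
Eliminating p₂: 7×(1) + 1×(2) gives 61p₁ = 2445, so p₁ = 2445/61.
Back-substitute into (2): p₂ = (219 + 2×2445/61) / 7 = 2607/61.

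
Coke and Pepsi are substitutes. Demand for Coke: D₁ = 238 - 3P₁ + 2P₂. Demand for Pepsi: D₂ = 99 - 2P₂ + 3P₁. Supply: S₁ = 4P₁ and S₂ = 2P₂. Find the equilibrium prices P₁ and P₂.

Market 1: 238 - 3P₁ + 2P₂ = 4P₁ → 7P₁ - 2P₂ = 238.
Market 2: 4P₂ - 3P₁ = 99.
Eliminating P₂: 4×(1) + 2×(2) gives 22P₁ = 1150, so P₁ = 575/11.
Back-substitute into (2): P₂ = (99 + 3×575/11) / 4 = 1407/22.

P₁ = 575/11, P₂ = 1407/22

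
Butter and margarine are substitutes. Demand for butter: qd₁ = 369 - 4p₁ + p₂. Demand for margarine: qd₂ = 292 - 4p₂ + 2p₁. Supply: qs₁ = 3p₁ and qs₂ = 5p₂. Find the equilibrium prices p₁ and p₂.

p₁ = 3613/61, p₂ = 2782/61

Market 1: 369 - 4p₁ + p₂ = 3p₁ → 7p₁ - p₂ = 369.
Market 2: 9p₂ - 2p₁ = 292.
Eliminating p₂: 9×(1) + 1×(2) gives 61p₁ = 3613, so p₁ = 3613/61.
Back-substitute into (2): p₂ = (292 + 2×3613/61) / 9 = 2782/61.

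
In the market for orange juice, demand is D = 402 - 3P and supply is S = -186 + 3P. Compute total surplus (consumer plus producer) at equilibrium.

Equilibrium: 402 - 3P = -186 + 3P gives P* = 98, Q* = 108.
Demand choke price: P = 134; supply starts at P = 62.
CS = ½(134 − 98)(108) = 1944; PS = ½(98 − 62)(108) = 1944.

Total surplus = 3888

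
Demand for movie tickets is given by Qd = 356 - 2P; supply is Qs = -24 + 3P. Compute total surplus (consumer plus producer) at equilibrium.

Total surplus = 17340

Equilibrium: 356 - 2P = -24 + 3P gives P* = 76, Q* = 204.
Demand choke price: P = 178; supply starts at P = 8.
CS = ½(178 − 76)(204) = 10404; PS = ½(76 − 8)(204) = 6936.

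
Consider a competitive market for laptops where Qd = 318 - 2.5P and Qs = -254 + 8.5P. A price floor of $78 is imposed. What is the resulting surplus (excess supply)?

Surplus = 286

Equilibrium price would be P* = 52, so the floor at 78 binds.
At P = 78: Qd = 123, Qs = 409.
Surplus = 409 − 123 = 286.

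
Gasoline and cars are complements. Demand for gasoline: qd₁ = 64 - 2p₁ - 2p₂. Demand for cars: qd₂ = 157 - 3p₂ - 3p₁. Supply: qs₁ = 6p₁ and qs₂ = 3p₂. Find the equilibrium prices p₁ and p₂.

Market 1: 64 - 2p₁ - 2p₂ = 6p₁ → 8p₁ + 2p₂ = 64.
Market 2: 6p₂ + 3p₁ = 157.
Eliminating p₂: 6×(1) − 2×(2) gives 42p₁ = 70, so p₁ = 5/3.
Back-substitute into (2): p₂ = (157 − 3×5/3) / 6 = 76/3.

p₁ = 5/3, p₂ = 76/3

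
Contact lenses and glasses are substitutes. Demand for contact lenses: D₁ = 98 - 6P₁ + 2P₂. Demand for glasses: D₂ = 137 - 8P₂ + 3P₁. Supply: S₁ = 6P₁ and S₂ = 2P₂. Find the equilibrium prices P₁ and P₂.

P₁ = 11, P₂ = 17

Market 1: 98 - 6P₁ + 2P₂ = 6P₁ → 12P₁ - 2P₂ = 98.
Market 2: 10P₂ - 3P₁ = 137.
Eliminating P₂: 10×(1) + 2×(2) gives 114P₁ = 1254, so P₁ = 11.
Back-substitute into (2): P₂ = (137 + 3×11) / 10 = 17.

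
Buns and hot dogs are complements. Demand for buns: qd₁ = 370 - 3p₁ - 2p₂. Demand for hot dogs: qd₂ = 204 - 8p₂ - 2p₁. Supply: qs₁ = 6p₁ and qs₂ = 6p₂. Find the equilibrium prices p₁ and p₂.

p₁ = 2386/61, p₂ = 548/61

Market 1: 370 - 3p₁ - 2p₂ = 6p₁ → 9p₁ + 2p₂ = 370.
Market 2: 14p₂ + 2p₁ = 204.
Eliminating p₂: 14×(1) − 2×(2) gives 122p₁ = 4772, so p₁ = 2386/61.
Back-substitute into (2): p₂ = (204 − 2×2386/61) / 14 = 548/61.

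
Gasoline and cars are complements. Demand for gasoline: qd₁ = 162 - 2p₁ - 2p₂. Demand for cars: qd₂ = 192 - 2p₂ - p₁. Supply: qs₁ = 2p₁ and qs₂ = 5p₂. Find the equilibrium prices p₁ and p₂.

Market 1: 162 - 2p₁ - 2p₂ = 2p₁ → 4p₁ + 2p₂ = 162.
Market 2: 7p₂ + p₁ = 192.
Eliminating p₂: 7×(1) − 2×(2) gives 26p₁ = 750, so p₁ = 375/13.
Back-substitute into (2): p₂ = (192 − 1×375/13) / 7 = 303/13.

p₁ = 375/13, p₂ = 303/13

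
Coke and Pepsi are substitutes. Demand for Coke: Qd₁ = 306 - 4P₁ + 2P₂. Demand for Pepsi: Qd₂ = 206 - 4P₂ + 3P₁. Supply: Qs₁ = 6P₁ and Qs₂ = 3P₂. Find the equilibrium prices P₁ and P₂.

Market 1: 306 - 4P₁ + 2P₂ = 6P₁ → 10P₁ - 2P₂ = 306.
Market 2: 7P₂ - 3P₁ = 206.
Eliminating P₂: 7×(1) + 2×(2) gives 64P₁ = 2554, so P₁ = 39.90625.
Back-substitute into (2): P₂ = (206 + 3×39.90625) / 7 = 46.53125.

P₁ = 39.90625, P₂ = 46.53125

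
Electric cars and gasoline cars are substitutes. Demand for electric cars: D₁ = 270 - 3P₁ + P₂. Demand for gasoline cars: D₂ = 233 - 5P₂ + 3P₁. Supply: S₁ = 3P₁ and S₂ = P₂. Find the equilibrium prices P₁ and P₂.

P₁ = 1853/33, P₂ = 736/11

Market 1: 270 - 3P₁ + P₂ = 3P₁ → 6P₁ - P₂ = 270.
Market 2: 6P₂ - 3P₁ = 233.
Eliminating P₂: 6×(1) + 1×(2) gives 33P₁ = 1853, so P₁ = 1853/33.
Back-substitute into (2): P₂ = (233 + 3×1853/33) / 6 = 736/11.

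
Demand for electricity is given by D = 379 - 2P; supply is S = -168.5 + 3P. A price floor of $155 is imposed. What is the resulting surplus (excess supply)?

Surplus = 227.5

Equilibrium price would be P* = 109.5, so the floor at 155 binds.
At P = 155: D = 69, S = 296.5.
Surplus = 296.5 − 69 = 227.5.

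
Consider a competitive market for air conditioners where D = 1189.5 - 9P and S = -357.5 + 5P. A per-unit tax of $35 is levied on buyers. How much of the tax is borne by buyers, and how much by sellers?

Buyers bear $12.5, sellers bear $22.5

Pre-tax equilibrium: P* = 110.5, Q* = 195.
Tax on buyers shifts demand to D = 1189.5 − 9(P + 35) = 874.5 - 9P.
874.5 - 9P = -357.5 + 5P gives seller price Ps = 88; buyers pay Pb = 88 + 35 = 123.
New quantity: Q = 1189.5 − 9(123) = 82.5.
Buyer burden = 123 − 110.5 = 12.5; seller burden = 110.5 − 88 = 22.5.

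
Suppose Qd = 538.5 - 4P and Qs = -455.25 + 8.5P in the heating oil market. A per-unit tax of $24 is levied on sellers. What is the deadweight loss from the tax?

Deadweight loss = 783.36

Pre-tax equilibrium: P* = 79.5, Q* = 220.5.
Tax on sellers shifts supply to Qs = -455.25 + 8.5(P − 24) = -659.25 + 8.5P.
538.5 - 4P = -659.25 + 8.5P gives buyer price Pb = 95.82; sellers receive Ps = 95.82 − 24 = 71.82.
New quantity: Q = 538.5 − 4(95.82) = 155.22.
DWL = ½ × 24 × (220.5 − 155.22) = 783.36.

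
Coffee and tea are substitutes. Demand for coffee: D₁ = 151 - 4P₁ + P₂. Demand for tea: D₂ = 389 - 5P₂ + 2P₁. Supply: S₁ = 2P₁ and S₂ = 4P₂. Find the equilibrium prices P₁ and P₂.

Market 1: 151 - 4P₁ + P₂ = 2P₁ → 6P₁ - P₂ = 151.
Market 2: 9P₂ - 2P₁ = 389.
Eliminating P₂: 9×(1) + 1×(2) gives 52P₁ = 1748, so P₁ = 437/13.
Back-substitute into (2): P₂ = (389 + 2×437/13) / 9 = 659/13.

P₁ = 437/13, P₂ = 659/13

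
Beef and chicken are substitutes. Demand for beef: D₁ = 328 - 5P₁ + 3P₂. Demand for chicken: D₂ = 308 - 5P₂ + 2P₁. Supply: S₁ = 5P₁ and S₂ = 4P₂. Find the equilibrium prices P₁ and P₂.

P₁ = 323/7, P₂ = 934/21

Market 1: 328 - 5P₁ + 3P₂ = 5P₁ → 10P₁ - 3P₂ = 328.
Market 2: 9P₂ - 2P₁ = 308.
Eliminating P₂: 9×(1) + 3×(2) gives 84P₁ = 3876, so P₁ = 323/7.
Back-substitute into (2): P₂ = (308 + 2×323/7) / 9 = 934/21.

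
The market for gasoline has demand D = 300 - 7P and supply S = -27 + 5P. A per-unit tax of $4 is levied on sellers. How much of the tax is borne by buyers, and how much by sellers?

Pre-tax equilibrium: P* = 27.25, Q* = 109.25.
Tax on sellers shifts supply to S = -27 + 5(P − 4) = -47 + 5P.
300 - 7P = -47 + 5P gives buyer price Pb = 347/12; sellers receive Ps = 347/12 − 4 = 299/12.
New quantity: Q = 300 − 7(347/12) = 1171/12.
Buyer burden = 347/12 − 27.25 = 5/3; seller burden = 27.25 − 299/12 = 7/3.

Buyers bear 5/3, sellers bear 7/3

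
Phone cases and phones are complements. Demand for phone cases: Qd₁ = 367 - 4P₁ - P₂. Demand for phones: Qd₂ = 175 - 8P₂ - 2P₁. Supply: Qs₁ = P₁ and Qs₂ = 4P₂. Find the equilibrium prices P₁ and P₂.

Market 1: 367 - 4P₁ - P₂ = P₁ → 5P₁ + P₂ = 367.
Market 2: 12P₂ + 2P₁ = 175.
Eliminating P₂: 12×(1) − 1×(2) gives 58P₁ = 4229, so P₁ = 4229/58.
Back-substitute into (2): P₂ = (175 − 2×4229/58) / 12 = 141/58.

P₁ = 4229/58, P₂ = 141/58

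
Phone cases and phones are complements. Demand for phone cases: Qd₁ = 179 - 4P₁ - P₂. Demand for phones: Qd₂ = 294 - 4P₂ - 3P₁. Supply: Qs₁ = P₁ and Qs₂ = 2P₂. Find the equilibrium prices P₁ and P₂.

Market 1: 179 - 4P₁ - P₂ = P₁ → 5P₁ + P₂ = 179.
Market 2: 6P₂ + 3P₁ = 294.
Eliminating P₂: 6×(1) − 1×(2) gives 27P₁ = 780, so P₁ = 260/9.
Back-substitute into (2): P₂ = (294 − 3×260/9) / 6 = 311/9.

P₁ = 260/9, P₂ = 311/9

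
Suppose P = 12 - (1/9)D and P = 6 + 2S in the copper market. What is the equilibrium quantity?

Q* = 54/19

Set the two price expressions equal: 12 - (1/9)Q = 6 + 2Q.
6 = (19/9)Q, so Q* = 54/19.
P* = 12 − (1/9)(54/19) = 222/19.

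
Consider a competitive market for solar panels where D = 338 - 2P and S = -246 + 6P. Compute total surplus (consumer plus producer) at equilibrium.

Equilibrium: 338 - 2P = -246 + 6P gives P* = 73, Q* = 192.
Demand choke price: P = 169; supply starts at P = 41.
CS = ½(169 − 73)(192) = 9216; PS = ½(73 − 41)(192) = 3072.

Total surplus = 12288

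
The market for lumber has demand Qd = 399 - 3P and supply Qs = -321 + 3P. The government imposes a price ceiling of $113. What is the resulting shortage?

Shortage = 42

Equilibrium price would be P* = 120, so the ceiling at 113 binds.
At P = 113: Qd = 399 − 3(113) = 60, Qs = -321 + 3(113) = 18.
Shortage = 60 − 18 = 42.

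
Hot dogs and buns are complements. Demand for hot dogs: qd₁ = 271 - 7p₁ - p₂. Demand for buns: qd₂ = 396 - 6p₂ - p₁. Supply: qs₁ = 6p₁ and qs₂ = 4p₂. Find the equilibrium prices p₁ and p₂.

Market 1: 271 - 7p₁ - p₂ = 6p₁ → 13p₁ + p₂ = 271.
Market 2: 10p₂ + p₁ = 396.
Eliminating p₂: 10×(1) − 1×(2) gives 129p₁ = 2314, so p₁ = 2314/129.
Back-substitute into (2): p₂ = (396 − 1×2314/129) / 10 = 4877/129.

p₁ = 2314/129, p₂ = 4877/129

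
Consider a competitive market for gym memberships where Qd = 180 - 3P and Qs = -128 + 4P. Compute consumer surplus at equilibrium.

Equilibrium: 180 - 3P = -128 + 4P gives P* = 44, Q* = 48.
Demand choke price (Qd = 0): P = 60.
CS = ½(60 − 44)(48) = 384.

Consumer surplus = 384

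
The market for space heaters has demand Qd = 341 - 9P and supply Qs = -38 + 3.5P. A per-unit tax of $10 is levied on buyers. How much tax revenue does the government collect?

Pre-tax equilibrium: P* = 30.32, Q* = 68.12.
Tax on buyers shifts demand to Qd = 341 − 9(P + 10) = 251 - 9P.
251 - 9P = -38 + 3.5P gives seller price Ps = 23.12; buyers pay Pb = 23.12 + 10 = 33.12.
New quantity: Q = 341 − 9(33.12) = 42.92.
Revenue = 10 × 42.92 = 429.2.

Tax revenue = 429.2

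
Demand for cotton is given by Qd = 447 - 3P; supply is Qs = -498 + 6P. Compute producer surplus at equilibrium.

Producer surplus = 1452

Equilibrium: 447 - 3P = -498 + 6P gives P* = 105, Q* = 132.
Supply starts at P = 83 (where Qs = 0).
PS = ½(105 − 83)(132) = 1452.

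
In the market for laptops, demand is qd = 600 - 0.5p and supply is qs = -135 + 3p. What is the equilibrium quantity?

q* = 495

Set qd = qs: 600 - 0.5p = -135 + 3p.
735 = 3.5p, so p* = 210.
q* = 600 − 0.5(210) = 495.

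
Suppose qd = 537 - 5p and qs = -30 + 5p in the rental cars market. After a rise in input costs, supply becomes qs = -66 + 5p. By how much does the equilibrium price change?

Δp = 3.6

Original equilibrium: p* = 56.7, q* = 253.5.
New equilibrium: 537 - 5p = -66 + 5p, so 603 = 10p and p' = 60.3; q' = 537 − 5(60.3) = 235.5.
Change in price: 60.3 − 56.7 = 3.6.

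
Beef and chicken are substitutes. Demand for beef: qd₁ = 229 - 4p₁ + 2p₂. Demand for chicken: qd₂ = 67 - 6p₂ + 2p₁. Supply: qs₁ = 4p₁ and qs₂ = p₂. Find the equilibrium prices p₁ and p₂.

Market 1: 229 - 4p₁ + 2p₂ = 4p₁ → 8p₁ - 2p₂ = 229.
Market 2: 7p₂ - 2p₁ = 67.
Eliminating p₂: 7×(1) + 2×(2) gives 52p₁ = 1737, so p₁ = 1737/52.
Back-substitute into (2): p₂ = (67 + 2×1737/52) / 7 = 497/26.

p₁ = 1737/52, p₂ = 497/26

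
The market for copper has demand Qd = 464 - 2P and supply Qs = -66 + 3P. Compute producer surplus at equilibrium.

Equilibrium: 464 - 2P = -66 + 3P gives P* = 106, Q* = 252.
Supply starts at P = 22 (where Qs = 0).
PS = ½(106 − 22)(252) = 10584.

Producer surplus = 10584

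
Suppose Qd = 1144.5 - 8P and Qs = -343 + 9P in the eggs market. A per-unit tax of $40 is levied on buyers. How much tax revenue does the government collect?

Tax revenue = 187060/17

Pre-tax equilibrium: P* = 87.5, Q* = 444.5.
Tax on buyers shifts demand to Qd = 1144.5 − 8(P + 40) = 824.5 - 8P.
824.5 - 8P = -343 + 9P gives seller price Ps = 2335/34; buyers pay Pb = 2335/34 + 40 = 3695/34.
New quantity: Q = 1144.5 − 8(3695/34) = 9353/34.
Revenue = 40 × 9353/34 = 187060/17.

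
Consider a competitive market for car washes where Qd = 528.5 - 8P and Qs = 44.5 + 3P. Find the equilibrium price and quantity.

P* = 44, Q* = 176.5

Set Qd = Qs: 528.5 - 8P = 44.5 + 3P.
484 = 11P, so P* = 44.
Q* = 528.5 − 8(44) = 176.5.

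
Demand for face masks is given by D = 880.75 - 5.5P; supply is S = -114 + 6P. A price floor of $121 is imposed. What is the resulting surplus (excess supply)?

Equilibrium price would be P* = 86.5, so the floor at 121 binds.
At P = 121: D = 215.25, S = 612.
Surplus = 612 − 215.25 = 396.75.

Surplus = 396.75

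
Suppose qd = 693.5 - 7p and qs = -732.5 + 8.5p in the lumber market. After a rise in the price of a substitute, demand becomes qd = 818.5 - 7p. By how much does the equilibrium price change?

Δp = 250/31

Original equilibrium: p* = 92, q* = 49.5.
New equilibrium: 818.5 - 7p = -732.5 + 8.5p, so 1551 = 15.5p and p' = 3102/31; q' = 818.5 − 7(3102/31) = 7319/62.
Change in price: 3102/31 − 92 = 250/31.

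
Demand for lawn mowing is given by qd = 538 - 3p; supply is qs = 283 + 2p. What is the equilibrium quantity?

Set qd = qs: 538 - 3p = 283 + 2p.
255 = 5p, so p* = 51.
q* = 538 − 3(51) = 385.

q* = 385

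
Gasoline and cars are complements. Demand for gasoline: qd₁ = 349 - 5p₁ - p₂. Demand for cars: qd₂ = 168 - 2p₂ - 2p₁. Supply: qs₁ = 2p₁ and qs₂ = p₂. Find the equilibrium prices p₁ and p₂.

p₁ = 879/19, p₂ = 478/19

Market 1: 349 - 5p₁ - p₂ = 2p₁ → 7p₁ + p₂ = 349.
Market 2: 3p₂ + 2p₁ = 168.
Eliminating p₂: 3×(1) − 1×(2) gives 19p₁ = 879, so p₁ = 879/19.
Back-substitute into (2): p₂ = (168 − 2×879/19) / 3 = 478/19.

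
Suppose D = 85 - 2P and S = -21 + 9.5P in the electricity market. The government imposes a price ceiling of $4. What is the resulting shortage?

Shortage = 60

Equilibrium price would be P* = 212/23, so the ceiling at 4 binds.
At P = 4: D = 85 − 2(4) = 77, S = -21 + 9.5(4) = 17.
Shortage = 77 − 17 = 60.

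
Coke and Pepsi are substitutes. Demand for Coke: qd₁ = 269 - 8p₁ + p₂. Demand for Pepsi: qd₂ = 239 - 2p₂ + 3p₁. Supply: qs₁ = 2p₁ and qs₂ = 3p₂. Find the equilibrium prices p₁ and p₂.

Market 1: 269 - 8p₁ + p₂ = 2p₁ → 10p₁ - p₂ = 269.
Market 2: 5p₂ - 3p₁ = 239.
Eliminating p₂: 5×(1) + 1×(2) gives 47p₁ = 1584, so p₁ = 1584/47.
Back-substitute into (2): p₂ = (239 + 3×1584/47) / 5 = 3197/47.

p₁ = 1584/47, p₂ = 3197/47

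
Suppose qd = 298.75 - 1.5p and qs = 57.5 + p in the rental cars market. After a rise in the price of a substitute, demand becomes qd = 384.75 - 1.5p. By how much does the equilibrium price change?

Δp = 34.4

Original equilibrium: p* = 96.5, q* = 154.
New equilibrium: 384.75 - 1.5p = 57.5 + p, so 327.25 = 2.5p and p' = 130.9; q' = 384.75 − 1.5(130.9) = 188.4.
Change in price: 130.9 − 96.5 = 34.4.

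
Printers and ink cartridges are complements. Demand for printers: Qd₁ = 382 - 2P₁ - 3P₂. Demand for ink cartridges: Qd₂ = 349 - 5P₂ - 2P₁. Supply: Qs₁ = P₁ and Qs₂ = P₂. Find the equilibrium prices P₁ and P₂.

P₁ = 103.75, P₂ = 283/12

Market 1: 382 - 2P₁ - 3P₂ = P₁ → 3P₁ + 3P₂ = 382.
Market 2: 6P₂ + 2P₁ = 349.
Eliminating P₂: 6×(1) − 3×(2) gives 12P₁ = 1245, so P₁ = 103.75.
Back-substitute into (2): P₂ = (349 − 2×103.75) / 6 = 283/12.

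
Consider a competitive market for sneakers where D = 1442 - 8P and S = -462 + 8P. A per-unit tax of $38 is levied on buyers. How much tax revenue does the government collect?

Tax revenue = 12844

Pre-tax equilibrium: P* = 119, Q* = 490.
Tax on buyers shifts demand to D = 1442 − 8(P + 38) = 1138 - 8P.
1138 - 8P = -462 + 8P gives seller price Ps = 100; buyers pay Pb = 100 + 38 = 138.
New quantity: Q = 1442 − 8(138) = 338.
Revenue = 38 × 338 = 12844.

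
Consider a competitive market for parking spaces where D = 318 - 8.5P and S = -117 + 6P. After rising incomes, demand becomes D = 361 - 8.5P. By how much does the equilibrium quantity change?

ΔQ = 516/29

Original equilibrium: P* = 30, Q* = 63.
New equilibrium: 361 - 8.5P = -117 + 6P, so 478 = 14.5P and P' = 956/29; Q' = 361 − 8.5(956/29) = 2343/29.
Change in quantity: 2343/29 − 63 = 516/29.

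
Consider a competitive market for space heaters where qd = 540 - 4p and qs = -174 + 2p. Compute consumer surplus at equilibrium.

Consumer surplus = 512

Equilibrium: 540 - 4p = -174 + 2p gives p* = 119, q* = 64.
Demand choke price (qd = 0): p = 135.
CS = ½(135 − 119)(64) = 512.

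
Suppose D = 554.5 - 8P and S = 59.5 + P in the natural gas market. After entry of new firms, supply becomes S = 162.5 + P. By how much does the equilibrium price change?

ΔP = -103/9

Original equilibrium: P* = 55, Q* = 114.5.
New equilibrium: 554.5 - 8P = 162.5 + P, so 392 = 9P and P' = 392/9; Q' = 554.5 − 8(392/9) = 3709/18.
Change in price: 392/9 − 55 = -103/9.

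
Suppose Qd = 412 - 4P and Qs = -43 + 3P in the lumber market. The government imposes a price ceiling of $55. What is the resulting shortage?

Shortage = 70

Equilibrium price would be P* = 65, so the ceiling at 55 binds.
At P = 55: Qd = 412 − 4(55) = 192, Qs = -43 + 3(55) = 122.
Shortage = 192 − 122 = 70.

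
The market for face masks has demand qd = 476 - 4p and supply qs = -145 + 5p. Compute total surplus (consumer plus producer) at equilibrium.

Total surplus = 9000

Equilibrium: 476 - 4p = -145 + 5p gives p* = 69, q* = 200.
Demand choke price: p = 119; supply starts at p = 29.
CS = ½(119 − 69)(200) = 5000; PS = ½(69 − 29)(200) = 4000.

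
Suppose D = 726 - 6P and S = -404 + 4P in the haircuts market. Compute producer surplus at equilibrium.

Producer surplus = 288

Equilibrium: 726 - 6P = -404 + 4P gives P* = 113, Q* = 48.
Supply starts at P = 101 (where S = 0).
PS = ½(113 − 101)(48) = 288.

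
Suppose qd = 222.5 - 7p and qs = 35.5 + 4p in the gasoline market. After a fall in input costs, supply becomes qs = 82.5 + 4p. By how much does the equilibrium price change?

Original equilibrium: p* = 17, q* = 103.5.
New equilibrium: 222.5 - 7p = 82.5 + 4p, so 140 = 11p and p' = 140/11; q' = 222.5 − 7(140/11) = 2935/22.
Change in price: 140/11 − 17 = -47/11.

Δp = -47/11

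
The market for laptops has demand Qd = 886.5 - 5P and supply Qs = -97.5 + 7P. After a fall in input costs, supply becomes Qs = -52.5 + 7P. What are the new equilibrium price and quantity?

P' = 78.25, Q' = 495.25

Original equilibrium: P* = 82, Q* = 476.5.
New equilibrium: 886.5 - 5P = -52.5 + 7P, so 939 = 12P and P' = 78.25; Q' = 886.5 − 5(78.25) = 495.25.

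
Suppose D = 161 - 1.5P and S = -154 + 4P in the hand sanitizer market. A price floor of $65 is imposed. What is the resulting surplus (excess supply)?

Surplus = 42.5

Equilibrium price would be P* = 630/11, so the floor at 65 binds.
At P = 65: D = 63.5, S = 106.
Surplus = 106 − 63.5 = 42.5.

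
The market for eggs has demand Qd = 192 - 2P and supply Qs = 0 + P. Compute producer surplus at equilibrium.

Equilibrium: 192 - 2P = 0 + P gives P* = 64, Q* = 64.
Supply starts at P = 0 (where Qs = 0).
PS = ½(64 − 0)(64) = 2048.

Producer surplus = 2048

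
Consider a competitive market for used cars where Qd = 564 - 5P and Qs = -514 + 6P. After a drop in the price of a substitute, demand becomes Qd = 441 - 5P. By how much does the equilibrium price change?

ΔP = -123/11

Original equilibrium: P* = 98, Q* = 74.
New equilibrium: 441 - 5P = -514 + 6P, so 955 = 11P and P' = 955/11; Q' = 441 − 5(955/11) = 76/11.
Change in price: 955/11 − 98 = -123/11.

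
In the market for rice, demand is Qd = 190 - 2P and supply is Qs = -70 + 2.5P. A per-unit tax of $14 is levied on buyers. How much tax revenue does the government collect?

Tax revenue = 7420/9

Pre-tax equilibrium: P* = 520/9, Q* = 670/9.
Tax on buyers shifts demand to Qd = 190 − 2(P + 14) = 162 - 2P.
162 - 2P = -70 + 2.5P gives seller price Ps = 464/9; buyers pay Pb = 464/9 + 14 = 590/9.
New quantity: Q = 190 − 2(590/9) = 530/9.
Revenue = 14 × 530/9 = 7420/9.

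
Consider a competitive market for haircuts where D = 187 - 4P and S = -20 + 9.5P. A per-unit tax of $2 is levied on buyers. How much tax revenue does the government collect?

Tax revenue = 6482/27

Pre-tax equilibrium: P* = 46/3, Q* = 377/3.
Tax on buyers shifts demand to D = 187 − 4(P + 2) = 179 - 4P.
179 - 4P = -20 + 9.5P gives seller price Ps = 398/27; buyers pay Pb = 398/27 + 2 = 452/27.
New quantity: Q = 187 − 4(452/27) = 3241/27.
Revenue = 2 × 3241/27 = 6482/27.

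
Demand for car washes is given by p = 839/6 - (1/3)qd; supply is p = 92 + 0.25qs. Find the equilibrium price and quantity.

p* = 112.5, q* = 82

Set the two price expressions equal: 839/6 - (1/3)q = 92 + 0.25q.
287/6 = (7/12)q, so q* = 82.
p* = 839/6 − (1/3)(82) = 112.5.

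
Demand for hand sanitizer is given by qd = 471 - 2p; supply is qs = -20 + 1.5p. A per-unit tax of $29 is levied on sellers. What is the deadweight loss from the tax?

Deadweight loss = 2523/7

Pre-tax equilibrium: p* = 982/7, q* = 1333/7.
Tax on sellers shifts supply to qs = -20 + 1.5(p − 29) = -63.5 + 1.5p.
471 - 2p = -63.5 + 1.5p gives buyer price pb = 1069/7; sellers receive ps = 1069/7 − 29 = 866/7.
New quantity: q = 471 − 2(1069/7) = 1159/7.
DWL = ½ × 29 × (1333/7 − 1159/7) = 2523/7.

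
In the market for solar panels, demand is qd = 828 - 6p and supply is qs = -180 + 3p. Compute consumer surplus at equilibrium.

Equilibrium: 828 - 6p = -180 + 3p gives p* = 112, q* = 156.
Demand choke price (qd = 0): p = 138.
CS = ½(138 − 112)(156) = 2028.

Consumer surplus = 2028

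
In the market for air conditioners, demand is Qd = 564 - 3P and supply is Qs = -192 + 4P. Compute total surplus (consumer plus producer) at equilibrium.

Equilibrium: 564 - 3P = -192 + 4P gives P* = 108, Q* = 240.
Demand choke price: P = 188; supply starts at P = 48.
CS = ½(188 − 108)(240) = 9600; PS = ½(108 − 48)(240) = 7200.

Total surplus = 16800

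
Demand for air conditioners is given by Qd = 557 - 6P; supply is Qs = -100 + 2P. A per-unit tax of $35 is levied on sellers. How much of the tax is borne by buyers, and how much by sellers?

Buyers bear $8.75, sellers bear $26.25

Pre-tax equilibrium: P* = 82.125, Q* = 64.25.
Tax on sellers shifts supply to Qs = -100 + 2(P − 35) = -170 + 2P.
557 - 6P = -170 + 2P gives buyer price Pb = 90.875; sellers receive Ps = 90.875 − 35 = 55.875.
New quantity: Q = 557 − 6(90.875) = 11.75.
Buyer burden = 90.875 − 82.125 = 8.75; seller burden = 82.125 − 55.875 = 26.25.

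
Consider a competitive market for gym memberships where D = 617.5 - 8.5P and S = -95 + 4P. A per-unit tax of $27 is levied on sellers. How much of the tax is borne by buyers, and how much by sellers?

Pre-tax equilibrium: P* = 57, Q* = 133.
Tax on sellers shifts supply to S = -95 + 4(P − 27) = -203 + 4P.
617.5 - 8.5P = -203 + 4P gives buyer price Pb = 65.64; sellers receive Ps = 65.64 − 27 = 38.64.
New quantity: Q = 617.5 − 8.5(65.64) = 59.56.
Buyer burden = 65.64 − 57 = 8.64; seller burden = 57 − 38.64 = 18.36.

Buyers bear $8.64, sellers bear $18.36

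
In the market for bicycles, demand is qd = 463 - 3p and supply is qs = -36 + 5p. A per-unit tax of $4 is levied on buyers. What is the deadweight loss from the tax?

Pre-tax equilibrium: p* = 62.375, q* = 275.875.
Tax on buyers shifts demand to qd = 463 − 3(p + 4) = 451 - 3p.
451 - 3p = -36 + 5p gives seller price ps = 60.875; buyers pay pb = 60.875 + 4 = 64.875.
New quantity: q = 463 − 3(64.875) = 268.375.
DWL = ½ × 4 × (275.875 − 268.375) = 15.

Deadweight loss = 15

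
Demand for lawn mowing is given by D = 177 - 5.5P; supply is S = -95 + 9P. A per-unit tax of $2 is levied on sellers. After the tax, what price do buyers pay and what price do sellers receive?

Buyers pay $20, sellers receive $18

Pre-tax equilibrium: P* = 544/29, Q* = 2141/29.
Tax on sellers shifts supply to S = -95 + 9(P − 2) = -113 + 9P.
177 - 5.5P = -113 + 9P gives buyer price Pb = 20; sellers receive Ps = 20 − 2 = 18.
New quantity: Q = 177 − 5.5(20) = 67.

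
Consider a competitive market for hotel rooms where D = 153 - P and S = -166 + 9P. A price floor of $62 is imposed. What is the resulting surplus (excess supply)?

Surplus = 301

Equilibrium price would be P* = 31.9, so the floor at 62 binds.
At P = 62: D = 91, S = 392.
Surplus = 392 − 91 = 301.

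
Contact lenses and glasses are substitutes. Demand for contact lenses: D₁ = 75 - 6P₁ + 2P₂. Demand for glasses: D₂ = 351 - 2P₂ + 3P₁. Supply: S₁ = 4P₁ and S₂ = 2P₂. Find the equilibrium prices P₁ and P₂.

Market 1: 75 - 6P₁ + 2P₂ = 4P₁ → 10P₁ - 2P₂ = 75.
Market 2: 4P₂ - 3P₁ = 351.
Eliminating P₂: 4×(1) + 2×(2) gives 34P₁ = 1002, so P₁ = 501/17.
Back-substitute into (2): P₂ = (351 + 3×501/17) / 4 = 3735/34.

P₁ = 501/17, P₂ = 3735/34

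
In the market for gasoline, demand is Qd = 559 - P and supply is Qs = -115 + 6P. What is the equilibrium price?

P* = 674/7

Set Qd = Qs: 559 - P = -115 + 6P.
674 = 7P, so P* = 674/7.
Q* = 559 − 1(674/7) = 3239/7.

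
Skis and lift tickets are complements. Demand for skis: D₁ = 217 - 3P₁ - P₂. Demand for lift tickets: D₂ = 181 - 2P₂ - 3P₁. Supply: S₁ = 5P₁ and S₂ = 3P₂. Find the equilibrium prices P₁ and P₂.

P₁ = 904/37, P₂ = 797/37

Market 1: 217 - 3P₁ - P₂ = 5P₁ → 8P₁ + P₂ = 217.
Market 2: 5P₂ + 3P₁ = 181.
Eliminating P₂: 5×(1) − 1×(2) gives 37P₁ = 904, so P₁ = 904/37.
Back-substitute into (2): P₂ = (181 − 3×904/37) / 5 = 797/37.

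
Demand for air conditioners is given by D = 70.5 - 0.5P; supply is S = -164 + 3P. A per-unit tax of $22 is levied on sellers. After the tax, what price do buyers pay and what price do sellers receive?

Pre-tax equilibrium: P* = 67, Q* = 37.
Tax on sellers shifts supply to S = -164 + 3(P − 22) = -230 + 3P.
70.5 - 0.5P = -230 + 3P gives buyer price Pb = 601/7; sellers receive Ps = 601/7 − 22 = 447/7.
New quantity: Q = 70.5 − 0.5(601/7) = 193/7.

Buyers pay 601/7, sellers receive 447/7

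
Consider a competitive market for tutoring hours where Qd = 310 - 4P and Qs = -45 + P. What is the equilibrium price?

Set Qd = Qs: 310 - 4P = -45 + P.
355 = 5P, so P* = 71.
Q* = 310 − 4(71) = 26.

P* = 71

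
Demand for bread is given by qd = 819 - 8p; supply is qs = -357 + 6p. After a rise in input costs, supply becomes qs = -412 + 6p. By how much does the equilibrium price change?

Δp = 55/14

Original equilibrium: p* = 84, q* = 147.
New equilibrium: 819 - 8p = -412 + 6p, so 1231 = 14p and p' = 1231/14; q' = 819 − 8(1231/14) = 809/7.
Change in price: 1231/14 − 84 = 55/14.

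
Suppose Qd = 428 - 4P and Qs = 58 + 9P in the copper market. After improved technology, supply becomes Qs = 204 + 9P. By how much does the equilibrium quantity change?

ΔQ = 584/13

Original equilibrium: P* = 370/13, Q* = 4084/13.
New equilibrium: 428 - 4P = 204 + 9P, so 224 = 13P and P' = 224/13; Q' = 428 − 4(224/13) = 4668/13.
Change in quantity: 4668/13 − 4084/13 = 584/13.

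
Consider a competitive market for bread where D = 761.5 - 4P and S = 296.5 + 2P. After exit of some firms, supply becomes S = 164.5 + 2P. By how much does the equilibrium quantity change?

Original equilibrium: P* = 77.5, Q* = 451.5.
New equilibrium: 761.5 - 4P = 164.5 + 2P, so 597 = 6P and P' = 99.5; Q' = 761.5 − 4(99.5) = 363.5.
Change in quantity: 363.5 − 451.5 = -88.

ΔQ = -88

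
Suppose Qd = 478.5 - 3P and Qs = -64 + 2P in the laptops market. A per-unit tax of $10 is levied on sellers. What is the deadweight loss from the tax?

Pre-tax equilibrium: P* = 108.5, Q* = 153.
Tax on sellers shifts supply to Qs = -64 + 2(P − 10) = -84 + 2P.
478.5 - 3P = -84 + 2P gives buyer price Pb = 112.5; sellers receive Ps = 112.5 − 10 = 102.5.
New quantity: Q = 478.5 − 3(112.5) = 141.
DWL = ½ × 10 × (153 − 141) = 60.

Deadweight loss = 60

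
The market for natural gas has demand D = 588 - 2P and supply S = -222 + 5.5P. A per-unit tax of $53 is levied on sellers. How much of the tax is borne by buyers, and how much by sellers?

Buyers bear 583/15, sellers bear 212/15

Pre-tax equilibrium: P* = 108, Q* = 372.
Tax on sellers shifts supply to S = -222 + 5.5(P − 53) = -513.5 + 5.5P.
588 - 2P = -513.5 + 5.5P gives buyer price Pb = 2203/15; sellers receive Ps = 2203/15 − 53 = 1408/15.
New quantity: Q = 588 − 2(2203/15) = 4414/15.
Buyer burden = 2203/15 − 108 = 583/15; seller burden = 108 − 1408/15 = 212/15.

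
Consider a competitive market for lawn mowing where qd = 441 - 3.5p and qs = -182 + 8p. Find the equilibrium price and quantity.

p* = 1246/23, q* = 5782/23

Set qd = qs: 441 - 3.5p = -182 + 8p.
623 = 11.5p, so p* = 1246/23.
q* = 441 − 3.5(1246/23) = 5782/23.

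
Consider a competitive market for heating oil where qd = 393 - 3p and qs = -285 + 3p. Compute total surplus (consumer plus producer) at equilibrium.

Equilibrium: 393 - 3p = -285 + 3p gives p* = 113, q* = 54.
Demand choke price: p = 131; supply starts at p = 95.
CS = ½(131 − 113)(54) = 486; PS = ½(113 − 95)(54) = 486.

Total surplus = 972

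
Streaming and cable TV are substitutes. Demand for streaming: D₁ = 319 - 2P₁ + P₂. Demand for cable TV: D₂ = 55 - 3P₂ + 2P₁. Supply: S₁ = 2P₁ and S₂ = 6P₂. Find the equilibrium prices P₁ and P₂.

Market 1: 319 - 2P₁ + P₂ = 2P₁ → 4P₁ - P₂ = 319.
Market 2: 9P₂ - 2P₁ = 55.
Eliminating P₂: 9×(1) + 1×(2) gives 34P₁ = 2926, so P₁ = 1463/17.
Back-substitute into (2): P₂ = (55 + 2×1463/17) / 9 = 429/17.

P₁ = 1463/17, P₂ = 429/17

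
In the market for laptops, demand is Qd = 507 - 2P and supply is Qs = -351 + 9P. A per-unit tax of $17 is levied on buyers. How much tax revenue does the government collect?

Pre-tax equilibrium: P* = 78, Q* = 351.
Tax on buyers shifts demand to Qd = 507 − 2(P + 17) = 473 - 2P.
473 - 2P = -351 + 9P gives seller price Ps = 824/11; buyers pay Pb = 824/11 + 17 = 1011/11.
New quantity: Q = 507 − 2(1011/11) = 3555/11.
Revenue = 17 × 3555/11 = 60435/11.

Tax revenue = 60435/11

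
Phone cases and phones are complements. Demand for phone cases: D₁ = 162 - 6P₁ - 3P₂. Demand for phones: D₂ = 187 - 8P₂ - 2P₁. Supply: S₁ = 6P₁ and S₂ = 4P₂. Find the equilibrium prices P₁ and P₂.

Market 1: 162 - 6P₁ - 3P₂ = 6P₁ → 12P₁ + 3P₂ = 162.
Market 2: 12P₂ + 2P₁ = 187.
Eliminating P₂: 12×(1) − 3×(2) gives 138P₁ = 1383, so P₁ = 461/46.
Back-substitute into (2): P₂ = (187 − 2×461/46) / 12 = 320/23.

P₁ = 461/46, P₂ = 320/23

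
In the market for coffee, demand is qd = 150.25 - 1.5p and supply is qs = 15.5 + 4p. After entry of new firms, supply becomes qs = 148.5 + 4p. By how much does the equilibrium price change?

Δp = -266/11

Original equilibrium: p* = 24.5, q* = 113.5.
New equilibrium: 150.25 - 1.5p = 148.5 + 4p, so 1.75 = 5.5p and p' = 7/22; q' = 150.25 − 1.5(7/22) = 3295/22.
Change in price: 7/22 − 24.5 = -266/11.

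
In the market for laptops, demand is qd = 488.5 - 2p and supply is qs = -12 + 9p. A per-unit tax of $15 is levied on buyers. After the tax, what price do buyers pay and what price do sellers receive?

Pre-tax equilibrium: p* = 45.5, q* = 397.5.
Tax on buyers shifts demand to qd = 488.5 − 2(p + 15) = 458.5 - 2p.
458.5 - 2p = -12 + 9p gives seller price ps = 941/22; buyers pay pb = 941/22 + 15 = 1271/22.
New quantity: q = 488.5 − 2(1271/22) = 8205/22.

Buyers pay 1271/22, sellers receive 941/22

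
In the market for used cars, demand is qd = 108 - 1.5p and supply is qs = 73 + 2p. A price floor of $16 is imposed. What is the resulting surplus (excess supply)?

Surplus = 21

Equilibrium price would be p* = 10, so the floor at 16 binds.
At p = 16: qd = 84, qs = 105.
Surplus = 105 − 84 = 21.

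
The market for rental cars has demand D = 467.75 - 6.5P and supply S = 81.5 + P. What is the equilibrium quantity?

Q* = 133

Set D = S: 467.75 - 6.5P = 81.5 + P.
386.25 = 7.5P, so P* = 51.5.
Q* = 467.75 − 6.5(51.5) = 133.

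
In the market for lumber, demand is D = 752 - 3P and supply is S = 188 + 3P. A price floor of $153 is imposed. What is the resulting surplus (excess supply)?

Surplus = 354

Equilibrium price would be P* = 94, so the floor at 153 binds.
At P = 153: D = 293, S = 647.
Surplus = 647 − 293 = 354.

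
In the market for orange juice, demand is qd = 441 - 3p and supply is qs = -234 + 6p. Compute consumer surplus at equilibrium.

Consumer surplus = 7776

Equilibrium: 441 - 3p = -234 + 6p gives p* = 75, q* = 216.
Demand choke price (qd = 0): p = 147.
CS = ½(147 − 75)(216) = 7776.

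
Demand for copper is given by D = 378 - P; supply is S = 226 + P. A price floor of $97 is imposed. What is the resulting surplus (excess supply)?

Surplus = 42

Equilibrium price would be P* = 76, so the floor at 97 binds.
At P = 97: D = 281, S = 323.
Surplus = 323 − 281 = 42.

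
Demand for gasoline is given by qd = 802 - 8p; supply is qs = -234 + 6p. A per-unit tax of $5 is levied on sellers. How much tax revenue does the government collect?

Tax revenue = 6750/7

Pre-tax equilibrium: p* = 74, q* = 210.
Tax on sellers shifts supply to qs = -234 + 6(p − 5) = -264 + 6p.
802 - 8p = -264 + 6p gives buyer price pb = 533/7; sellers receive ps = 533/7 − 5 = 498/7.
New quantity: q = 802 − 8(533/7) = 1350/7.
Revenue = 5 × 1350/7 = 6750/7.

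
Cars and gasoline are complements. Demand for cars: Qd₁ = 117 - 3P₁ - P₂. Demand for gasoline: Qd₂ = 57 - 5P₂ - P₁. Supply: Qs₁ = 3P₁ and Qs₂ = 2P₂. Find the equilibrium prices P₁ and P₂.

Market 1: 117 - 3P₁ - P₂ = 3P₁ → 6P₁ + P₂ = 117.
Market 2: 7P₂ + P₁ = 57.
Eliminating P₂: 7×(1) − 1×(2) gives 41P₁ = 762, so P₁ = 762/41.
Back-substitute into (2): P₂ = (57 − 1×762/41) / 7 = 225/41.

P₁ = 762/41, P₂ = 225/41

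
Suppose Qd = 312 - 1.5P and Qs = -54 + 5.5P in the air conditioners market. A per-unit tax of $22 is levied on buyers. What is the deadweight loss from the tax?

Pre-tax equilibrium: P* = 366/7, Q* = 1635/7.
Tax on buyers shifts demand to Qd = 312 − 1.5(P + 22) = 279 - 1.5P.
279 - 1.5P = -54 + 5.5P gives seller price Ps = 333/7; buyers pay Pb = 333/7 + 22 = 487/7.
New quantity: Q = 312 − 1.5(487/7) = 2907/14.
DWL = ½ × 22 × (1635/7 − 2907/14) = 3993/14.

Deadweight loss = 3993/14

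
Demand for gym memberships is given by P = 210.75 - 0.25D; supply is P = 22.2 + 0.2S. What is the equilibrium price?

P* = 106

Set the two price expressions equal: 210.75 - 0.25Q = 22.2 + 0.2Q.
188.55 = 0.45Q, so Q* = 419.
P* = 210.75 − (0.25)(419) = 106.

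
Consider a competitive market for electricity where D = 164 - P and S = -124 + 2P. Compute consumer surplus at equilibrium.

Equilibrium: 164 - P = -124 + 2P gives P* = 96, Q* = 68.
Demand choke price (D = 0): P = 164.
CS = ½(164 − 96)(68) = 2312.

Consumer surplus = 2312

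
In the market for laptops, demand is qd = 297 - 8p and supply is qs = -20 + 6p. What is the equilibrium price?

Set qd = qs: 297 - 8p = -20 + 6p.
317 = 14p, so p* = 317/14.
q* = 297 − 8(317/14) = 811/7.

p* = 317/14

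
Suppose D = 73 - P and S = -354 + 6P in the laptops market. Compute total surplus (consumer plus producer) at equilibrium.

Total surplus = 84

Equilibrium: 73 - P = -354 + 6P gives P* = 61, Q* = 12.
Demand choke price: P = 73; supply starts at P = 59.
CS = ½(73 − 61)(12) = 72; PS = ½(61 − 59)(12) = 12.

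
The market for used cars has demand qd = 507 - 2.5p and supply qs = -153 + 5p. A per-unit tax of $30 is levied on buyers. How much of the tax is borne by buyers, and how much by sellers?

Buyers bear $20, sellers bear $10

Pre-tax equilibrium: p* = 88, q* = 287.
Tax on buyers shifts demand to qd = 507 − 2.5(p + 30) = 432 - 2.5p.
432 - 2.5p = -153 + 5p gives seller price ps = 78; buyers pay pb = 78 + 30 = 108.
New quantity: q = 507 − 2.5(108) = 237.
Buyer burden = 108 − 88 = 20; seller burden = 88 − 78 = 10.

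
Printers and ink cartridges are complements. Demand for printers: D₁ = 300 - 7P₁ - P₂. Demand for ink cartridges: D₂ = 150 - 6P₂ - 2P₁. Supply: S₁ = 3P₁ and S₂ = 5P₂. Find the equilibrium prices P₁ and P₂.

P₁ = 175/6, P₂ = 25/3

Market 1: 300 - 7P₁ - P₂ = 3P₁ → 10P₁ + P₂ = 300.
Market 2: 11P₂ + 2P₁ = 150.
Eliminating P₂: 11×(1) − 1×(2) gives 108P₁ = 3150, so P₁ = 175/6.
Back-substitute into (2): P₂ = (150 − 2×175/6) / 11 = 25/3.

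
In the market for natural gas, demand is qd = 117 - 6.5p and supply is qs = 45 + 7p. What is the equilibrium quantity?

q* = 247/3

Set qd = qs: 117 - 6.5p = 45 + 7p.
72 = 13.5p, so p* = 16/3.
q* = 117 − 6.5(16/3) = 247/3.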